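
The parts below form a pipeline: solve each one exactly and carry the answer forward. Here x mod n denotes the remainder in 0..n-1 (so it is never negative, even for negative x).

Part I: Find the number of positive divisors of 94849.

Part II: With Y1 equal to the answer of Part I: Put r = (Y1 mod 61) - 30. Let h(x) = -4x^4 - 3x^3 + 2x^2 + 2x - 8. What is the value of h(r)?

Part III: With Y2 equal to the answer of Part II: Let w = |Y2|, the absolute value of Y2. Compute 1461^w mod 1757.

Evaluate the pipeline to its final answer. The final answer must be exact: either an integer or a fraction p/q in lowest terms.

Part I: 94849 is prime, so its only divisors are 1 and 94849; count = 2; answer 2
Part II: Y1 = 2; r = -28; -4*(-28)^4 - 3*(-28)^3 + 2*(-28)^2 + 2*(-28)^1 - 8 = (-2458624) + (65856) + (1568) + (-56) + (-8) = -2391264; answer -2391264
Part III: Y2 = -2391264; w = 2391264; squarings mod 1757: 1461^1=1461, 1461^2=1523, 1461^4=289, 1461^8=942, 1461^16=79, 1461^32=970, 1461^64=905, 1461^128=263, 1461^256=646, 1461^512=907, 1461^1024=373, 1461^2048=326, 1461^4096=856, 1461^8192=67, 1461^16384=975, 1461^32768=88, 1461^65536=716, 1461^131072=1369, 1461^262144=1199, 1461^524288=375, 1461^1048576=65, 1461^2097152=711; 1461^2391264 = 1461^32 * 1461^64 * 1461^128 * 1461^1024 * 1461^2048 * 1461^4096 * 1461^8192 * 1461^16384 * 1461^262144 * 1461^2097152 = 610 (mod 1757); answer 610

610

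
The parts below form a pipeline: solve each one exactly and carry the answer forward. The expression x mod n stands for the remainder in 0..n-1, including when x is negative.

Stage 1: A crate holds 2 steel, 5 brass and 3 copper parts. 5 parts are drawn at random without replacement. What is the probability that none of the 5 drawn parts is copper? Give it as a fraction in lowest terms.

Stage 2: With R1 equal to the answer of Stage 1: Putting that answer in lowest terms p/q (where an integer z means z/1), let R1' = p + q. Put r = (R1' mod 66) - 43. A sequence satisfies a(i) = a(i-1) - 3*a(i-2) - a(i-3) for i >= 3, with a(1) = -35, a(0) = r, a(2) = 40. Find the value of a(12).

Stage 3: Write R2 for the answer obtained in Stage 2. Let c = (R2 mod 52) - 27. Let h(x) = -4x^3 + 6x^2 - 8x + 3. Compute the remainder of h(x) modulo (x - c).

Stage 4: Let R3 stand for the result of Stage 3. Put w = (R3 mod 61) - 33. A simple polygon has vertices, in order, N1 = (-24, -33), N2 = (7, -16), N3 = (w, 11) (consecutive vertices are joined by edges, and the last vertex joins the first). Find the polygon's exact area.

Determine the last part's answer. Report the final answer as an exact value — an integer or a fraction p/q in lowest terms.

Stage 1: total draws C(10,5) = 252; favorable C(7,5) = 21; P = 1/12; answer 1/12
Stage 2: R1 = 1/12; threaded value p + q = 13; r = -30; a(3) = 1*(40) - 3*(-35) - 1*(-30) = 175; iterating: a(3)=175, a(4)=90, a(5)=-475, a(6)=-920, a(7)=415, a(8)=3650, a(9)=3325, a(10)=-8040, a(11)=-21665, a(12)=-870; answer -870
Stage 3: R2 = -870; c = -13; remainder = value at the root: -4*(-13)^3 + 6*(-13)^2 - 8*(-13)^1 + 3 = (8788) + (1014) + (104) + (3) = 9909; answer 9909
Stage 4: R3 = 9909; w = -6; cross terms: (-24*-16 - 7*-33)=615, (7*11 - -6*-16)=-19, (-6*-33 - -24*11)=462; twice the area = |1058| = 1058; area = 529; answer 529

529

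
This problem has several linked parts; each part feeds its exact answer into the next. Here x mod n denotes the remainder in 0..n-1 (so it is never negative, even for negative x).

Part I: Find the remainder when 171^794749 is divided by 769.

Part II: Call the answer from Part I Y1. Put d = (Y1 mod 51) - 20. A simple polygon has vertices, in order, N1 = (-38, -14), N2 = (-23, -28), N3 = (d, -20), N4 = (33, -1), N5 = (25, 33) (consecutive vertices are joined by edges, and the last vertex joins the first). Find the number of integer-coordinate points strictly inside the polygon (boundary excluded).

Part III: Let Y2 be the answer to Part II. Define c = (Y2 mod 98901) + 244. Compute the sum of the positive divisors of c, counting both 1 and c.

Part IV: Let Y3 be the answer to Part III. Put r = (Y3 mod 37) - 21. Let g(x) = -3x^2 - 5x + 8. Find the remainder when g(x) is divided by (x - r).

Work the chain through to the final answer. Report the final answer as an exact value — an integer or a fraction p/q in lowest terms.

Part I: squarings mod 769: 171^1=171, 171^2=19, 171^4=361, 171^8=360, 171^16=408, 171^32=360, 171^64=408, 171^128=360, 171^256=408, 171^512=360, 171^1024=408, 171^2048=360, 171^4096=408, 171^8192=360, 171^16384=408, 171^32768=360, 171^65536=408, 171^131072=360, 171^262144=408, 171^524288=360; 171^794749 = 171^1 * 171^4 * 171^8 * 171^16 * 171^32 * 171^64 * 171^8192 * 171^262144 * 171^524288 = 598 (mod 769); answer 598
Part II: Y1 = 598; d = 17; cross terms: (-38*-28 - -23*-14)=742, (-23*-20 - 17*-28)=936, (17*-1 - 33*-20)=643, (33*33 - 25*-1)=1114, (25*-14 - -38*33)=904; twice the area = |4339| = 4339; area = 4339/2; boundary points = 1 + 8 + 1 + 2 + 1 = 13; strictly interior points = area - boundary/2 + 1 = 2164; answer 2164
Part III: Y2 = 2164; c = 2408; 2408 = 2^3 * 7 * 43; sigma = (1 + 2 + 4 + 8) * (1 + 7) * (1 + 43) = 15 * 8 * 44 = 5280; answer 5280
Part IV: Y3 = 5280; r = 5; remainder = value at the root: -3*(5)^2 - 5*(5)^1 + 8 = (-75) + (-25) + (8) = -92; answer -92

-92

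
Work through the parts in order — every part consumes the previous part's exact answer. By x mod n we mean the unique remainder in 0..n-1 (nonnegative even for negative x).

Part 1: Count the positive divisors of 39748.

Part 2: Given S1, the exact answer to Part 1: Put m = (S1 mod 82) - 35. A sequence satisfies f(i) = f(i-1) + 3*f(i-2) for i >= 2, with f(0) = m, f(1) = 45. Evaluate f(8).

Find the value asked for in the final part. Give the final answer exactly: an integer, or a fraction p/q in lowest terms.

3072

Part 1: 39748 = 2^2 * 19 * 523; number of divisors = (2+1) * (1+1) * (1+1) = 12; answer 12
Part 2: S1 = 12; m = -23; f(2) = 1*(45) + 3*(-23) = -24; iterating: f(2)=-24, f(3)=111, f(4)=39, f(5)=372, f(6)=489, f(7)=1605, f(8)=3072; answer 3072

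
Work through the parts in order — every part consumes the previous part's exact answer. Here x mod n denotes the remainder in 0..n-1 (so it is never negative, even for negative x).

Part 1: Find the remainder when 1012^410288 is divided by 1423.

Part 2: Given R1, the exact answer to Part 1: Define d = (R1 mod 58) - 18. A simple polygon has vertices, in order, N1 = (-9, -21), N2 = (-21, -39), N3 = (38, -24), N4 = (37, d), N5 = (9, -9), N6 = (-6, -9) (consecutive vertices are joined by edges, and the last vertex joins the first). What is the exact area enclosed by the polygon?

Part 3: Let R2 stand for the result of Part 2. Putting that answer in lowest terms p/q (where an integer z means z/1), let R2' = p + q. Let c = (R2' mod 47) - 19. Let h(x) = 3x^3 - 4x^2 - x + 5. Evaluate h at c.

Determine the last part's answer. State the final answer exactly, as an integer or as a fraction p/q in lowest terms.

5907

Part 1: squarings mod 1423: 1012^1=1012, 1012^2=1007, 1012^4=873, 1012^8=824, 1012^16=205, 1012^32=758, 1012^64=1095, 1012^128=859, 1012^256=767, 1012^512=590, 1012^1024=888, 1012^2048=202, 1012^4096=960, 1012^8192=919, 1012^16384=722, 1012^32768=466, 1012^65536=860, 1012^131072=1063, 1012^262144=107; 1012^410288 = 1012^16 * 1012^32 * 1012^128 * 1012^512 * 1012^16384 * 1012^131072 * 1012^262144 = 958 (mod 1423); answer 958
Part 2: R1 = 958; d = 12; cross terms: (-9*-39 - -21*-21)=-90, (-21*-24 - 38*-39)=1986, (38*12 - 37*-24)=1344, (37*-9 - 9*12)=-441, (9*-9 - -6*-9)=-135, (-6*-21 - -9*-9)=45; twice the area = |2709| = 2709; area = 2709/2; answer 2709/2
Part 3: R2 = 2709/2; threaded value p + q = 2711; c = 13; 3*(13)^3 - 4*(13)^2 - 1*(13)^1 + 5 = (6591) + (-676) + (-13) + (5) = 5907; answer 5907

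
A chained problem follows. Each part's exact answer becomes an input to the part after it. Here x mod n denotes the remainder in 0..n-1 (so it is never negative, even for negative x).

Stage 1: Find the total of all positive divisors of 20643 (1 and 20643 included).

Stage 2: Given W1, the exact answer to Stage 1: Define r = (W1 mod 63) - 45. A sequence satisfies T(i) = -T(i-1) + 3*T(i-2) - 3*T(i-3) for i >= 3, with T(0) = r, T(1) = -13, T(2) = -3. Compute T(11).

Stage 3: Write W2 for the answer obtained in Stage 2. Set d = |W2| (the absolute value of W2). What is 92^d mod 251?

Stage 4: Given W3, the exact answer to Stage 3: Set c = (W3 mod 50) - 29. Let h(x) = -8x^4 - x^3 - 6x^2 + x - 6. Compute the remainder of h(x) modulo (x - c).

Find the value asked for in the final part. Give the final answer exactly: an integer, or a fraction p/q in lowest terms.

-665012

Stage 1: 20643 = 3 * 7 * 983; sigma = (1 + 3) * (1 + 7) * (1 + 983) = 4 * 8 * 984 = 31488; answer 31488
Stage 2: W1 = 31488; r = 6; T(3) = -1*(-3) + 3*(-13) - 3*(6) = -54; iterating: T(3)=-54, T(4)=84, T(5)=-237, T(6)=651, T(7)=-1614, T(8)=4278, T(9)=-11073, T(10)=28749, T(11)=-74802; answer -74802
Stage 3: W2 = -74802; d = 74802; squarings mod 251: 92^1=92, 92^2=181, 92^4=131, 92^8=93, 92^16=115, 92^32=173, 92^64=60, 92^128=86, 92^256=117, 92^512=135, 92^1024=153, 92^2048=66, 92^4096=89, 92^8192=140, 92^16384=22, 92^32768=233, 92^65536=73; 92^74802 = 92^2 * 92^16 * 92^32 * 92^1024 * 92^8192 * 92^65536 = 112 (mod 251); answer 112
Stage 4: W3 = 112; c = -17; remainder = value at the root: -8*(-17)^4 - 1*(-17)^3 - 6*(-17)^2 + 1*(-17)^1 - 6 = (-668168) + (4913) + (-1734) + (-17) + (-6) = -665012; answer -665012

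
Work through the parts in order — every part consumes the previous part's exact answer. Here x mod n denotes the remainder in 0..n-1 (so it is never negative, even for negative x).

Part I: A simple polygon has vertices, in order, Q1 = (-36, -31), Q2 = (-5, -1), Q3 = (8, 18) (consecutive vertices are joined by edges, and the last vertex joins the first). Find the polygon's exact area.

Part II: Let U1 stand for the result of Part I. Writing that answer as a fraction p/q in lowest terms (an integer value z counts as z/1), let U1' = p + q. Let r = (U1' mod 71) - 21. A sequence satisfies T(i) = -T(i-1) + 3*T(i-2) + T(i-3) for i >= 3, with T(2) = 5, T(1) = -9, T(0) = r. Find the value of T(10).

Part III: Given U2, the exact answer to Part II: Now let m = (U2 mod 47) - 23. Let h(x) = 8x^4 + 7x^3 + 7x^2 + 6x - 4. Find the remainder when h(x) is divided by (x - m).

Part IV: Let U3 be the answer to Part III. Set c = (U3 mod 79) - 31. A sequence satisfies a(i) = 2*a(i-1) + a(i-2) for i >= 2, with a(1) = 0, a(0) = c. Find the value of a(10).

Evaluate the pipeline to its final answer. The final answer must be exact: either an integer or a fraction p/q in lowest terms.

-5910

Part I: cross terms: (-36*-1 - -5*-31)=-119, (-5*18 - 8*-1)=-82, (8*-31 - -36*18)=400; twice the area = |199| = 199; area = 199/2; answer 199/2
Part II: U1 = 199/2; threaded value p + q = 201; r = 38; T(3) = -1*(5) + 3*(-9) + 1*(38) = 6; iterating: T(3)=6, T(4)=0, T(5)=23, T(6)=-17, T(7)=86, T(8)=-114, T(9)=355, T(10)=-611; answer -611
Part III: U2 = -611; m = -23; remainder = value at the root: 8*(-23)^4 + 7*(-23)^3 + 7*(-23)^2 + 6*(-23)^1 - 4 = (2238728) + (-85169) + (3703) + (-138) + (-4) = 2157120; answer 2157120
Part IV: U3 = 2157120; c = -6; a(2) = 2*(0) + 1*(-6) = -6; iterating: a(2)=-6, a(3)=-12, a(4)=-30, a(5)=-72, a(6)=-174, a(7)=-420, a(8)=-1014, a(9)=-2448, a(10)=-5910; answer -5910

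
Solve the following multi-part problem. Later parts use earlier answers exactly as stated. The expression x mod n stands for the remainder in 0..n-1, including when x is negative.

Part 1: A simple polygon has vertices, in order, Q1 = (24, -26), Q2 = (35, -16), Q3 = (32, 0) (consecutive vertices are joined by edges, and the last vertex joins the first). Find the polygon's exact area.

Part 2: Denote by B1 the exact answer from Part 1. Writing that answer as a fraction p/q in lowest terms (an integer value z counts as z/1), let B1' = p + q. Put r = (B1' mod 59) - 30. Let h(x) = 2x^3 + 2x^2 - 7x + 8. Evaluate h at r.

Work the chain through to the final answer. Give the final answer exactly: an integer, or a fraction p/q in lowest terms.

Part 1: cross terms: (24*-16 - 35*-26)=526, (35*0 - 32*-16)=512, (32*-26 - 24*0)=-832; twice the area = |206| = 206; area = 103; answer 103
Part 2: B1 = 103; threaded value p + q = 104; r = 15; 2*(15)^3 + 2*(15)^2 - 7*(15)^1 + 8 = (6750) + (450) + (-105) + (8) = 7103; answer 7103

7103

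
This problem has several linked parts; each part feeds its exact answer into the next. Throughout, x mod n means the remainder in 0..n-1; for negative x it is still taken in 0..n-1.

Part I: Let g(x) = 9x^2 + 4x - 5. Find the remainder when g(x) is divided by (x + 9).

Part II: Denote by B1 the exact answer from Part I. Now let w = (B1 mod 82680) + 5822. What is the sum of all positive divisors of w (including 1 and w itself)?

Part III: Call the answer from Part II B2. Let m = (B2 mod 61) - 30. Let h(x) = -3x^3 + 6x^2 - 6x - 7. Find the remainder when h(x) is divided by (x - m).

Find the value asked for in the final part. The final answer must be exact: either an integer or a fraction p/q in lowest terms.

26513

Part I: remainder = value at the root: 9*(-9)^2 + 4*(-9)^1 - 5 = (729) + (-36) + (-5) = 688; answer 688
Part II: B1 = 688; w = 6510; 6510 = 2 * 3 * 5 * 7 * 31; sigma = (1 + 2) * (1 + 3) * (1 + 5) * (1 + 7) * (1 + 31) = 3 * 4 * 6 * 8 * 32 = 18432; answer 18432
Part III: B2 = 18432; m = -20; remainder = value at the root: -3*(-20)^3 + 6*(-20)^2 - 6*(-20)^1 - 7 = (24000) + (2400) + (120) + (-7) = 26513; answer 26513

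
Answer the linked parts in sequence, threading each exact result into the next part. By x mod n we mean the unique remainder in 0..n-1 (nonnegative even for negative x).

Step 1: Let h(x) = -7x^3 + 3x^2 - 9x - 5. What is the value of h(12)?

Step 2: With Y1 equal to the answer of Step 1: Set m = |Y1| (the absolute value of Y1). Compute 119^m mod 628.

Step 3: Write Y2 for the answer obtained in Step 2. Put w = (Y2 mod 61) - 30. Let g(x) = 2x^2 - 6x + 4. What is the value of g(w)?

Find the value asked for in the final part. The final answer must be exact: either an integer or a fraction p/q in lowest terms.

40

Step 1: -7*(12)^3 + 3*(12)^2 - 9*(12)^1 - 5 = (-12096) + (432) + (-108) + (-5) = -11777; answer -11777
Step 2: Y1 = -11777; m = 11777; squarings mod 628: 119^1=119, 119^2=345, 119^4=333, 119^8=361, 119^16=325, 119^32=121, 119^64=197, 119^128=501, 119^256=429, 119^512=37, 119^1024=113, 119^2048=209, 119^4096=349, 119^8192=597; 119^11777 = 119^1 * 119^512 * 119^1024 * 119^2048 * 119^8192 = 219 (mod 628); answer 219
Step 3: Y2 = 219; w = 6; 2*(6)^2 - 6*(6)^1 + 4 = (72) + (-36) + (4) = 40; answer 40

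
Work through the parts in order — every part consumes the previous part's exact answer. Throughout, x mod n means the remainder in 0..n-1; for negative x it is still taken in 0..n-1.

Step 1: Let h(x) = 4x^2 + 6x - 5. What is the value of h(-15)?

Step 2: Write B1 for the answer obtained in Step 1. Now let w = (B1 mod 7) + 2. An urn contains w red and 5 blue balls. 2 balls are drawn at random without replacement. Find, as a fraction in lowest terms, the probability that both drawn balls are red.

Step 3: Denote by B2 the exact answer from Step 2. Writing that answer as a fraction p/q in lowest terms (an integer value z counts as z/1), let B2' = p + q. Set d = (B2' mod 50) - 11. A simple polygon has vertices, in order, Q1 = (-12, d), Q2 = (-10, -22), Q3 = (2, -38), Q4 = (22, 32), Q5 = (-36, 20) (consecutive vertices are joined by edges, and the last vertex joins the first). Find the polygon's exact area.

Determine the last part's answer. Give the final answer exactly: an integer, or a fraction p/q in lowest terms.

1567

Step 1: 4*(-15)^2 + 6*(-15)^1 - 5 = (900) + (-90) + (-5) = 805; answer 805
Step 2: B1 = 805; w = 2; total draws C(7,2) = 21; favorable C(2,2) = 1; P = 1/21; answer 1/21
Step 3: B2 = 1/21; threaded value p + q = 22; d = 11; cross terms: (-12*-22 - -10*11)=374, (-10*-38 - 2*-22)=424, (2*32 - 22*-38)=900, (22*20 - -36*32)=1592, (-36*11 - -12*20)=-156; twice the area = |3134| = 3134; area = 1567; answer 1567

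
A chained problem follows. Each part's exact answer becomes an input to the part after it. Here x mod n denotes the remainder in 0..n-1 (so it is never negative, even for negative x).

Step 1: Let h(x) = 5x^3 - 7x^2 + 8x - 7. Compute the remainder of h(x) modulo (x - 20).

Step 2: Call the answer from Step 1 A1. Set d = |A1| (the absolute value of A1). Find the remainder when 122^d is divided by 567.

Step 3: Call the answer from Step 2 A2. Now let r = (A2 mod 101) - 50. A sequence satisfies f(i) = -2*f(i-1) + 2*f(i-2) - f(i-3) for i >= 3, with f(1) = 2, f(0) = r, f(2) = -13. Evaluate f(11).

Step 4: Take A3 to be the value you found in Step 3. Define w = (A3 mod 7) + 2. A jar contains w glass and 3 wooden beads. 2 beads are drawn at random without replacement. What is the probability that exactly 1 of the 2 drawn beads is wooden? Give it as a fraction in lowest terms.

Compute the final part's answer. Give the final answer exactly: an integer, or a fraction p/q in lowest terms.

Step 1: remainder = value at the root: 5*(20)^3 - 7*(20)^2 + 8*(20)^1 - 7 = (40000) + (-2800) + (160) + (-7) = 37353; answer 37353
Step 2: A1 = 37353; d = 37353; squarings mod 567: 122^1=122, 122^2=142, 122^4=319, 122^8=268, 122^16=382, 122^32=205, 122^64=67, 122^128=520, 122^256=508, 122^512=79, 122^1024=4, 122^2048=16, 122^4096=256, 122^8192=331, 122^16384=130, 122^32768=457; 122^37353 = 122^1 * 122^8 * 122^32 * 122^64 * 122^128 * 122^256 * 122^4096 * 122^32768 = 125 (mod 567); answer 125
Step 3: A2 = 125; r = -26; f(3) = -2*(-13) + 2*(2) - 1*(-26) = 56; iterating: f(3)=56, f(4)=-140, f(5)=405, f(6)=-1146, f(7)=3242, f(8)=-9181, f(9)=25992, f(10)=-73588, f(11)=208341; answer 208341
Step 4: A3 = 208341; w = 2; total draws C(5,2) = 10; favorable C(3,1)*C(2,1) = 6; P = 3/5; answer 3/5

3/5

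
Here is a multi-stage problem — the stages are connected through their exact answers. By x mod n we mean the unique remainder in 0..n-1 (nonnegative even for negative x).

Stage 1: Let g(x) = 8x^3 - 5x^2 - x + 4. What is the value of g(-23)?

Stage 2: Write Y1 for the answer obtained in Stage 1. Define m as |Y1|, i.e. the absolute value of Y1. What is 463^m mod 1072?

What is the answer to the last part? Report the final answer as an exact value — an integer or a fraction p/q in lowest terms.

Stage 1: 8*(-23)^3 - 5*(-23)^2 - 1*(-23)^1 + 4 = (-97336) + (-2645) + (23) + (4) = -99954; answer -99954
Stage 2: Y1 = -99954; m = 99954; squarings mod 1072: 463^1=463, 463^2=1041, 463^4=961, 463^8=529, 463^16=49, 463^32=257, 463^64=657, 463^128=705, 463^256=689, 463^512=897, 463^1024=609, 463^2048=1041, 463^4096=961, 463^8192=529, 463^16384=49, 463^32768=257, 463^65536=657; 463^99954 = 463^2 * 463^16 * 463^32 * 463^64 * 463^512 * 463^1024 * 463^32768 * 463^65536 = 545 (mod 1072); answer 545

545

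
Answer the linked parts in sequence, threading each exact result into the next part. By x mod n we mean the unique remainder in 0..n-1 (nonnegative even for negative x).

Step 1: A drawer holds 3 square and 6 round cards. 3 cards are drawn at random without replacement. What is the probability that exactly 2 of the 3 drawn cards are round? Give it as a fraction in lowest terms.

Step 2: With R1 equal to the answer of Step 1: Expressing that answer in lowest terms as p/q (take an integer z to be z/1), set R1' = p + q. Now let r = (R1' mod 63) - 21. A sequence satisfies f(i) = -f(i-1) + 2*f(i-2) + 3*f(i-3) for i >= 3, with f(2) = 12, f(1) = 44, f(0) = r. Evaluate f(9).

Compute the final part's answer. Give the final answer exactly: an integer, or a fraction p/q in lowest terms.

Step 1: total draws C(9,3) = 84; favorable C(6,2)*C(3,1) = 45; P = 15/28; answer 15/28
Step 2: R1 = 15/28; threaded value p + q = 43; r = 22; f(3) = -1*(12) + 2*(44) + 3*(22) = 142; iterating: f(3)=142, f(4)=14, f(5)=306, f(6)=148, f(7)=506, f(8)=708, f(9)=748; answer 748

748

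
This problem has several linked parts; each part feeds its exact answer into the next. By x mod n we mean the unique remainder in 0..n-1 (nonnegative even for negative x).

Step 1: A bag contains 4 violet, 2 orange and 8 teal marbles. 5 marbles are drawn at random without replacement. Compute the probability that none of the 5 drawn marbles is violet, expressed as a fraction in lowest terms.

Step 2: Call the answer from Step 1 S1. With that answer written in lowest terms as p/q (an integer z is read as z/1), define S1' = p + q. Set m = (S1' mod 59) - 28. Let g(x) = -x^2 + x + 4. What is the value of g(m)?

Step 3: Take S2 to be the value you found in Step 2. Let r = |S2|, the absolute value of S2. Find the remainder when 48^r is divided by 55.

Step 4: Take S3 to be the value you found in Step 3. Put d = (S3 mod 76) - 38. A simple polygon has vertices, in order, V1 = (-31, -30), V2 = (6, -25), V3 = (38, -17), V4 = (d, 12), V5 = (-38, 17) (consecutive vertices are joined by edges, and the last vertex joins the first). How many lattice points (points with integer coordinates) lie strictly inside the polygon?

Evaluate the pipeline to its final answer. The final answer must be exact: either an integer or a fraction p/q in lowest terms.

1608

Step 1: total draws C(14,5) = 2002; favorable C(10,5) = 252; P = 18/143; answer 18/143
Step 2: S1 = 18/143; threaded value p + q = 161; m = 15; -1*(15)^2 + 1*(15)^1 + 4 = (-225) + (15) + (4) = -206; answer -206
Step 3: S2 = -206; r = 206; squarings mod 55: 48^1=48, 48^2=49, 48^4=36, 48^8=31, 48^16=26, 48^32=16, 48^64=36, 48^128=31; 48^206 = 48^2 * 48^4 * 48^8 * 48^64 * 48^128 = 4 (mod 55); answer 4
Step 4: S3 = 4; d = -34; cross terms: (-31*-25 - 6*-30)=955, (6*-17 - 38*-25)=848, (38*12 - -34*-17)=-122, (-34*17 - -38*12)=-122, (-38*-30 - -31*17)=1667; twice the area = |3226| = 3226; area = 1613; boundary points = 1 + 8 + 1 + 1 + 1 = 12; strictly interior points = area - boundary/2 + 1 = 1608; answer 1608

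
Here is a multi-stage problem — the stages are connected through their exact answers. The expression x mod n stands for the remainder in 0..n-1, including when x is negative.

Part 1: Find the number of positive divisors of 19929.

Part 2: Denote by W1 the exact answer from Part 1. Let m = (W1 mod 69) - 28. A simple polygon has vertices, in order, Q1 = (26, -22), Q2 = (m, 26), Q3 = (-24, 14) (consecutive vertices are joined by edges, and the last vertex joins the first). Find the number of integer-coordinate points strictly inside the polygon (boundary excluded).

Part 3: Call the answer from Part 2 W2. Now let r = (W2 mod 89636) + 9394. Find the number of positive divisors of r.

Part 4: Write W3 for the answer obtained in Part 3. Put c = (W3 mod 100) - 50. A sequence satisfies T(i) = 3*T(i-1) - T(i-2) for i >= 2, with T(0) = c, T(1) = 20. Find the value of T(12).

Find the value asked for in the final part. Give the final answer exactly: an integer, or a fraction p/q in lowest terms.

Part 1: 19929 = 3 * 7 * 13 * 73; number of divisors = (1+1) * (1+1) * (1+1) * (1+1) = 16; answer 16
Part 2: W1 = 16; m = -12; cross terms: (26*26 - -12*-22)=412, (-12*14 - -24*26)=456, (-24*-22 - 26*14)=164; twice the area = |1032| = 1032; area = 516; boundary points = 2 + 12 + 2 = 16; strictly interior points = area - boundary/2 + 1 = 509; answer 509
Part 3: W2 = 509; r = 9903; 9903 = 3 * 3301; number of divisors = (1+1) * (1+1) = 4; answer 4
Part 4: W3 = 4; c = -46; T(2) = 3*(20) - 1*(-46) = 106; iterating: T(2)=106, T(3)=298, T(4)=788, T(5)=2066, T(6)=5410, T(7)=14164, T(8)=37082, T(9)=97082, T(10)=254164, T(11)=665410, T(12)=1742066; answer 1742066

1742066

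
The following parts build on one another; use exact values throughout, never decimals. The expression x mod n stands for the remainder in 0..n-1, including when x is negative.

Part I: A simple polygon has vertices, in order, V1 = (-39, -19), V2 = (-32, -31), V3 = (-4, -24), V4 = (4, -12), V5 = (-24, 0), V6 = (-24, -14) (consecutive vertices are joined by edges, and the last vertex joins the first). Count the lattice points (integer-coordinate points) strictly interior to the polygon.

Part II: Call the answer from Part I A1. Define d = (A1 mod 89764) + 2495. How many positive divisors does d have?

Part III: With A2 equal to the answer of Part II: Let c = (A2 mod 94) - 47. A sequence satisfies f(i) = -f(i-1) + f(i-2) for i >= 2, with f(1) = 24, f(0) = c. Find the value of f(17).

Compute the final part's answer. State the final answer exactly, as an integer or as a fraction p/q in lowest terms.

Part I: cross terms: (-39*-31 - -32*-19)=601, (-32*-24 - -4*-31)=644, (-4*-12 - 4*-24)=144, (4*0 - -24*-12)=-288, (-24*-14 - -24*0)=336, (-24*-19 - -39*-14)=-90; twice the area = |1347| = 1347; area = 1347/2; boundary points = 1 + 7 + 4 + 4 + 14 + 5 = 35; strictly interior points = area - boundary/2 + 1 = 657; answer 657
Part II: A1 = 657; d = 3152; 3152 = 2^4 * 197; number of divisors = (4+1) * (1+1) = 10; answer 10
Part III: A2 = 10; c = -37; f(2) = -1*(24) + 1*(-37) = -61; iterating: f(2)=-61, f(3)=85, f(4)=-146, f(5)=231, f(6)=-377, f(7)=608, f(8)=-985, f(9)=1593, f(10)=-2578, f(11)=4171, f(12)=-6749, f(13)=10920, f(14)=-17669, f(15)=28589, f(16)=-46258, f(17)=74847; answer 74847

74847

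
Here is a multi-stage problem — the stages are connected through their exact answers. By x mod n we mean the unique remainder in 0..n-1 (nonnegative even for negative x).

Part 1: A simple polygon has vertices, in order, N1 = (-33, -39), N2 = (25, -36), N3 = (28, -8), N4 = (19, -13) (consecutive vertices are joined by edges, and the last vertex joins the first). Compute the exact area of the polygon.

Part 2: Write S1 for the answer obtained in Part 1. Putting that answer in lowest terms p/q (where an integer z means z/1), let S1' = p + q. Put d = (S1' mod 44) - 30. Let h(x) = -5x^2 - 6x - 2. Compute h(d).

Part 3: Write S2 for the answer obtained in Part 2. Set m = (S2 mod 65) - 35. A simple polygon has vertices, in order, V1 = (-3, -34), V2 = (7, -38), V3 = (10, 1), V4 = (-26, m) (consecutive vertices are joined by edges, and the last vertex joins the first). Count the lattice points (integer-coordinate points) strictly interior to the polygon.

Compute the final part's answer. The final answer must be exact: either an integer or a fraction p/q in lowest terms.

763

Part 1: cross terms: (-33*-36 - 25*-39)=2163, (25*-8 - 28*-36)=808, (28*-13 - 19*-8)=-212, (19*-39 - -33*-13)=-1170; twice the area = |1589| = 1589; area = 1589/2; answer 1589/2
Part 2: S1 = 1589/2; threaded value p + q = 1591; d = -23; -5*(-23)^2 - 6*(-23)^1 - 2 = (-2645) + (138) + (-2) = -2509; answer -2509
Part 3: S2 = -2509; m = -9; cross terms: (-3*-38 - 7*-34)=352, (7*1 - 10*-38)=387, (10*-9 - -26*1)=-64, (-26*-34 - -3*-9)=857; twice the area = |1532| = 1532; area = 766; boundary points = 2 + 3 + 2 + 1 = 8; strictly interior points = area - boundary/2 + 1 = 763; answer 763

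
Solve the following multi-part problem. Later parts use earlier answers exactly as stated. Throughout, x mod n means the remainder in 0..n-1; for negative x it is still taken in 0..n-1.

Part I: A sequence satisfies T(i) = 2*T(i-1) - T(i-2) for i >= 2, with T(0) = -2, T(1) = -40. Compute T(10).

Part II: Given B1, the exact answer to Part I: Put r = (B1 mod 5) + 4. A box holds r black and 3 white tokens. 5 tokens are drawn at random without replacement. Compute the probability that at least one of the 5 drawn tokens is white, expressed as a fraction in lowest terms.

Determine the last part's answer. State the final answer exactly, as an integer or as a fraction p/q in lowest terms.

Part I: T(2) = 2*(-40) - 1*(-2) = -78; iterating: T(2)=-78, T(3)=-116, T(4)=-154, T(5)=-192, T(6)=-230, T(7)=-268, T(8)=-306, T(9)=-344, T(10)=-382; answer -382
Part II: B1 = -382; r = 7; total draws C(10,5) = 252; complement C(7,5) = 21; favorable 252 - 21 = 231; P = 11/12; answer 11/12

11/12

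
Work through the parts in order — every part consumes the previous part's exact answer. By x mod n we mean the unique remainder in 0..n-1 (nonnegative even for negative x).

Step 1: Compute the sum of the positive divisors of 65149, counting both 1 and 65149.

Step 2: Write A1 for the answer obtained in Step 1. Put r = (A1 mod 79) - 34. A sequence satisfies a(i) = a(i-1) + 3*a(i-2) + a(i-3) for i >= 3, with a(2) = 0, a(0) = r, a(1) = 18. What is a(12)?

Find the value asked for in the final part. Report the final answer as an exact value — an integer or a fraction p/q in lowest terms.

Step 1: 65149 = 7 * 41 * 227; sigma = (1 + 7) * (1 + 41) * (1 + 227) = 8 * 42 * 228 = 76608; answer 76608
Step 2: A1 = 76608; r = 23; a(3) = 1*(0) + 3*(18) + 1*(23) = 77; iterating: a(3)=77, a(4)=95, a(5)=326, a(6)=688, a(7)=1761, a(8)=4151, a(9)=10122, a(10)=24336, a(11)=58853, a(12)=141983; answer 141983

141983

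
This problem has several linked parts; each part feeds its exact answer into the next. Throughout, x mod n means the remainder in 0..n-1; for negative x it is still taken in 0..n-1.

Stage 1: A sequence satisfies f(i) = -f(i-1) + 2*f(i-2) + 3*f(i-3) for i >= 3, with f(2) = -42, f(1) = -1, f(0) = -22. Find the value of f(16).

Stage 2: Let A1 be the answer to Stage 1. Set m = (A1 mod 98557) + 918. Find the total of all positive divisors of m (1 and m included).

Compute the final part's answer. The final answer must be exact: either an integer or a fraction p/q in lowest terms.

Stage 1: f(3) = -1*(-42) + 2*(-1) + 3*(-22) = -26; iterating: f(3)=-26, f(4)=-61, f(5)=-117, f(6)=-83, f(7)=-334, f(8)=-183, f(9)=-734, f(10)=-634, f(11)=-1383, f(12)=-2087, f(13)=-2581, f(14)=-5742, f(15)=-5681, f(16)=-13546; answer -13546
Stage 2: A1 = -13546; m = 85929; 85929 = 3 * 28643; sigma = (1 + 3) * (1 + 28643) = 4 * 28644 = 114576; answer 114576

114576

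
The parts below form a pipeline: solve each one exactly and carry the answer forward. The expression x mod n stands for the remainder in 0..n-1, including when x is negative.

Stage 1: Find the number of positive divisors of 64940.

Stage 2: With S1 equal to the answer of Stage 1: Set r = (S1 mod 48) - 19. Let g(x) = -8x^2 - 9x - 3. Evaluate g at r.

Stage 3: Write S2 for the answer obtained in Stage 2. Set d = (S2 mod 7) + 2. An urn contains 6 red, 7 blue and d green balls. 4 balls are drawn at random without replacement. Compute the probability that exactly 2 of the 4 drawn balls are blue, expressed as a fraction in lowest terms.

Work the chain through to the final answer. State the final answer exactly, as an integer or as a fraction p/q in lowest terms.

Stage 1: 64940 = 2^2 * 5 * 17 * 191; number of divisors = (2+1) * (1+1) * (1+1) * (1+1) = 24; answer 24
Stage 2: S1 = 24; r = 5; -8*(5)^2 - 9*(5)^1 - 3 = (-200) + (-45) + (-3) = -248; answer -248
Stage 3: S2 = -248; d = 6; total draws C(19,4) = 3876; favorable C(7,2)*C(12,2) = 1386; P = 231/646; answer 231/646

231/646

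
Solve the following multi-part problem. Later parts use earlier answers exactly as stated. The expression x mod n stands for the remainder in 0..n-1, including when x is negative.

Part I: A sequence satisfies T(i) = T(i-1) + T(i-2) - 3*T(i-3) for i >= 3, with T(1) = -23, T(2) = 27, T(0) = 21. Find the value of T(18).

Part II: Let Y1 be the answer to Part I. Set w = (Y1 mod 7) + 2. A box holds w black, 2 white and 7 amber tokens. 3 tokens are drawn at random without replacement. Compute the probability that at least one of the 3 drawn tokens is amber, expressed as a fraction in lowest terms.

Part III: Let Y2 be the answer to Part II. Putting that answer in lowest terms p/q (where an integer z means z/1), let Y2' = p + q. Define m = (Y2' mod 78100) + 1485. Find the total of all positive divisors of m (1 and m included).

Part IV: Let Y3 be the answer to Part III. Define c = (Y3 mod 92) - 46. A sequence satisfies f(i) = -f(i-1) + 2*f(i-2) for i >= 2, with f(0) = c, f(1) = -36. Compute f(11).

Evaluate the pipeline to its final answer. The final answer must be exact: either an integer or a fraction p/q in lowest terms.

-46412

Part I: T(3) = 1*(27) + 1*(-23) - 3*(21) = -59; iterating: T(3)=-59, T(4)=37, T(5)=-103, T(6)=111, T(7)=-103, T(8)=317, T(9)=-119, T(10)=507, T(11)=-563, T(12)=301, T(13)=-1783, T(14)=207, T(15)=-2479, T(16)=3077, T(17)=-23, T(18)=10491; answer 10491
Part II: Y1 = 10491; w = 7; total draws C(16,3) = 560; complement C(9,3) = 84; favorable 560 - 84 = 476; P = 17/20; answer 17/20
Part III: Y2 = 17/20; threaded value p + q = 37; m = 1522; 1522 = 2 * 761; sigma = (1 + 2) * (1 + 761) = 3 * 762 = 2286; answer 2286
Part IV: Y3 = 2286; c = 32; f(2) = -1*(-36) + 2*(32) = 100; iterating: f(2)=100, f(3)=-172, f(4)=372, f(5)=-716, f(6)=1460, f(7)=-2892, f(8)=5812, f(9)=-11596, f(10)=23220, f(11)=-46412; answer -46412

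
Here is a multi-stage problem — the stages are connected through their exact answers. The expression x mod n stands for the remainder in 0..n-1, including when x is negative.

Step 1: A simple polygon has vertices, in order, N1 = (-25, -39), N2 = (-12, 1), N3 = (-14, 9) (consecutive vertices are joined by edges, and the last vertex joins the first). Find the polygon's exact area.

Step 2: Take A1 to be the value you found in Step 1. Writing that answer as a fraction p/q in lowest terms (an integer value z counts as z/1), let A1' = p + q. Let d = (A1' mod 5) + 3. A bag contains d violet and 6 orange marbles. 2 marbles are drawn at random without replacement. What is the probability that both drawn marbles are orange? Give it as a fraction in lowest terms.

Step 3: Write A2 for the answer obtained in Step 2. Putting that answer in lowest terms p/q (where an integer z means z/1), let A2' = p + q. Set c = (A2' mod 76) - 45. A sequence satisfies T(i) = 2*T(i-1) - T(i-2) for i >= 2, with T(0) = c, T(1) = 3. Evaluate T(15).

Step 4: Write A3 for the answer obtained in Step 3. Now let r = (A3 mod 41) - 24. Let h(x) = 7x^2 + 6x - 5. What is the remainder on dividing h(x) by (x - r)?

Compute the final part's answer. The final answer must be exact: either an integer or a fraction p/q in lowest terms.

Step 1: cross terms: (-25*1 - -12*-39)=-493, (-12*9 - -14*1)=-94, (-14*-39 - -25*9)=771; twice the area = |184| = 184; area = 92; answer 92
Step 2: A1 = 92; threaded value p + q = 93; d = 6; total draws C(12,2) = 66; favorable C(6,2) = 15; P = 5/22; answer 5/22
Step 3: A2 = 5/22; threaded value p + q = 27; c = -18; T(2) = 2*(3) - 1*(-18) = 24; iterating: T(2)=24, T(3)=45, T(4)=66, T(5)=87, T(6)=108, T(7)=129, T(8)=150, T(9)=171, T(10)=192, T(11)=213, T(12)=234, T(13)=255, T(14)=276, T(15)=297; answer 297
Step 4: A3 = 297; r = -14; remainder = value at the root: 7*(-14)^2 + 6*(-14)^1 - 5 = (1372) + (-84) + (-5) = 1283; answer 1283

1283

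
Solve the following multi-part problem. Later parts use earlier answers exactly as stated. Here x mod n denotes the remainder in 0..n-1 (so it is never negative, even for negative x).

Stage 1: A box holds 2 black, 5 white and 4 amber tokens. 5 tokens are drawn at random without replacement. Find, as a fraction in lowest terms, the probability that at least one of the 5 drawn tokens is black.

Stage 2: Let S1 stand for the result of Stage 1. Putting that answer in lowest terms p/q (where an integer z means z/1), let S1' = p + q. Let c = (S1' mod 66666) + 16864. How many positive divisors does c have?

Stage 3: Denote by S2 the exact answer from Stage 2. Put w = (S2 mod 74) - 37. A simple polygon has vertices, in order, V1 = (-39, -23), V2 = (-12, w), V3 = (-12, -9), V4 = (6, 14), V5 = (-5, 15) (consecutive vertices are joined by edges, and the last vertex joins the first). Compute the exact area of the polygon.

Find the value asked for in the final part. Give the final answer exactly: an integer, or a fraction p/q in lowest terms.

1523/2

Stage 1: total draws C(11,5) = 462; complement C(9,5) = 126; favorable 462 - 126 = 336; P = 8/11; answer 8/11
Stage 2: S1 = 8/11; threaded value p + q = 19; c = 16883; 16883 is prime, so its only divisors are 1 and 16883; count = 2; answer 2
Stage 3: S2 = 2; w = -35; cross terms: (-39*-35 - -12*-23)=1089, (-12*-9 - -12*-35)=-312, (-12*14 - 6*-9)=-114, (6*15 - -5*14)=160, (-5*-23 - -39*15)=700; twice the area = |1523| = 1523; area = 1523/2; answer 1523/2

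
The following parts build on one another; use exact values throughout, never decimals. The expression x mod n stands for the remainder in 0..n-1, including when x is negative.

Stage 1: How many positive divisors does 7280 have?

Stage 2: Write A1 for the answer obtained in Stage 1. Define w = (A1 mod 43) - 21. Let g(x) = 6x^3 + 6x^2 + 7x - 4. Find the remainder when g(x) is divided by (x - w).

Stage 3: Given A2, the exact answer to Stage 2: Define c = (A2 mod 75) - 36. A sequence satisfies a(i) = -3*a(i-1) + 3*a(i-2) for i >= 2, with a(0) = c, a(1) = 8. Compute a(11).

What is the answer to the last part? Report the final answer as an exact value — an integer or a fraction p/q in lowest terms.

Stage 1: 7280 = 2^4 * 5 * 7 * 13; number of divisors = (4+1) * (1+1) * (1+1) * (1+1) = 40; answer 40
Stage 2: A1 = 40; w = 19; remainder = value at the root: 6*(19)^3 + 6*(19)^2 + 7*(19)^1 - 4 = (41154) + (2166) + (133) + (-4) = 43449; answer 43449
Stage 3: A2 = 43449; c = -12; a(2) = -3*(8) + 3*(-12) = -60; iterating: a(2)=-60, a(3)=204, a(4)=-792, a(5)=2988, a(6)=-11340, a(7)=42984, a(8)=-162972, a(9)=617868, a(10)=-2342520, a(11)=8881164; answer 8881164

8881164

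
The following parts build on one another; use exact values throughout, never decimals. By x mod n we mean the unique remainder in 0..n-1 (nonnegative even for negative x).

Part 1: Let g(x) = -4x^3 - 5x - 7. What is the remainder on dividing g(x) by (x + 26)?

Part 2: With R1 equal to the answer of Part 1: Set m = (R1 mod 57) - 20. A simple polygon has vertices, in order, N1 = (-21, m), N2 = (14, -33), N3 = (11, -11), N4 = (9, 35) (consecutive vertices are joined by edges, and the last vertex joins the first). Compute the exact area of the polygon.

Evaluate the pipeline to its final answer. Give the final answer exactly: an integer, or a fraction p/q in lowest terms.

2061/2

Part 1: remainder = value at the root: -4*(-26)^3 - 5*(-26)^1 - 7 = (70304) + (130) + (-7) = 70427; answer 70427
Part 2: R1 = 70427; m = 12; cross terms: (-21*-33 - 14*12)=525, (14*-11 - 11*-33)=209, (11*35 - 9*-11)=484, (9*12 - -21*35)=843; twice the area = |2061| = 2061; area = 2061/2; answer 2061/2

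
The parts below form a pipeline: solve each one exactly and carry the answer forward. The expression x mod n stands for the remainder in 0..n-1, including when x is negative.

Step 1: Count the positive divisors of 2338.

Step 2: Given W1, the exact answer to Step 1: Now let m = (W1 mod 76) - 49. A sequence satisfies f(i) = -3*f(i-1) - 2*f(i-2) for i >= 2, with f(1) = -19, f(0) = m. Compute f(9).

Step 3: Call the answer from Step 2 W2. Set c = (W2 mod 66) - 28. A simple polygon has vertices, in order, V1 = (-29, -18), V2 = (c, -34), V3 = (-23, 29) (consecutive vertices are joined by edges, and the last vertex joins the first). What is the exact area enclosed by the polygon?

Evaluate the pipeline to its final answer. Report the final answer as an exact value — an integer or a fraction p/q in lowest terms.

189

Step 1: 2338 = 2 * 7 * 167; number of divisors = (1+1) * (1+1) * (1+1) = 8; answer 8
Step 2: W1 = 8; m = -41; f(2) = -3*(-19) - 2*(-41) = 139; iterating: f(2)=139, f(3)=-379, f(4)=859, f(5)=-1819, f(6)=3739, f(7)=-7579, f(8)=15259, f(9)=-30619; answer -30619
Step 3: W2 = -30619; c = -23; cross terms: (-29*-34 - -23*-18)=572, (-23*29 - -23*-34)=-1449, (-23*-18 - -29*29)=1255; twice the area = |378| = 378; area = 189; answer 189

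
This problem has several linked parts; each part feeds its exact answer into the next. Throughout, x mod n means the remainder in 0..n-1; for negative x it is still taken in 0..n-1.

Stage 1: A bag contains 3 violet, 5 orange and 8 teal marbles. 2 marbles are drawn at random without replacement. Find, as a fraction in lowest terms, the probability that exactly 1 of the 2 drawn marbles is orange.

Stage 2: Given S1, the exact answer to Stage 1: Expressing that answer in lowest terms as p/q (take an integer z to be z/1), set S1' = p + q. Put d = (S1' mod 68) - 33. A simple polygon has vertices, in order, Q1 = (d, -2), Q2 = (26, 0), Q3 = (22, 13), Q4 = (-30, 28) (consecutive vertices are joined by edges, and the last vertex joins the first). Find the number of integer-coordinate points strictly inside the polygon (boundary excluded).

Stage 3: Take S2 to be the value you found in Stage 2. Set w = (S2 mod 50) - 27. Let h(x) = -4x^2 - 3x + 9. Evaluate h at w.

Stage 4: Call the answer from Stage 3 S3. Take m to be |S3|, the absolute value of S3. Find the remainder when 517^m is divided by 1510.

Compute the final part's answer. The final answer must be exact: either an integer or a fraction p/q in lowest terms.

Stage 1: total draws C(16,2) = 120; favorable C(5,1)*C(11,1) = 55; P = 11/24; answer 11/24
Stage 2: S1 = 11/24; threaded value p + q = 35; d = 2; cross terms: (2*0 - 26*-2)=52, (26*13 - 22*0)=338, (22*28 - -30*13)=1006, (-30*-2 - 2*28)=4; twice the area = |1400| = 1400; area = 700; boundary points = 2 + 1 + 1 + 2 = 6; strictly interior points = area - boundary/2 + 1 = 698; answer 698
Stage 3: S2 = 698; w = 21; -4*(21)^2 - 3*(21)^1 + 9 = (-1764) + (-63) + (9) = -1818; answer -1818
Stage 4: S3 = -1818; m = 1818; squarings mod 1510: 517^1=517, 517^2=19, 517^4=361, 517^8=461, 517^16=1121, 517^32=321, 517^64=361, 517^128=461, 517^256=1121, 517^512=321, 517^1024=361; 517^1818 = 517^2 * 517^8 * 517^16 * 517^256 * 517^512 * 517^1024 = 159 (mod 1510); answer 159

159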